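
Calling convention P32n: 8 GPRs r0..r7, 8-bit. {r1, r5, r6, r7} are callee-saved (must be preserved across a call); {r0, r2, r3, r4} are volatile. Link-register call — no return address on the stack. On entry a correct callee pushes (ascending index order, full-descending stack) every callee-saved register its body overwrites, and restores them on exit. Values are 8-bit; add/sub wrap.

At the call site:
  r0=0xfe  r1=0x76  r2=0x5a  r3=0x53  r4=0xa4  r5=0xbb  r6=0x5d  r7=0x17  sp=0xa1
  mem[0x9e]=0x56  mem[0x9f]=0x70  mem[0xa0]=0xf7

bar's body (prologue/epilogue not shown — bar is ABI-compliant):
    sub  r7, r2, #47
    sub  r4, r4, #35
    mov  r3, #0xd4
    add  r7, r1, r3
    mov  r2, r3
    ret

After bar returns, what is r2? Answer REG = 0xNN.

prologue: push r7 -> mem[0xa0]=0x17, sp=0xa0
body[0] sub  r7, r2, #47 -> r7=0x2b
body[1] sub  r4, r4, #35 -> r4=0x81
body[2] mov  r3, #0xd4 -> r3=0xd4
body[3] add  r7, r1, r3 -> r7=0x4a
body[4] mov  r2, r3 -> r2=0xd4
epilogue: pop r7=0x17, sp=0xa1
r2 is caller-saved -> body value

REG = 0xd4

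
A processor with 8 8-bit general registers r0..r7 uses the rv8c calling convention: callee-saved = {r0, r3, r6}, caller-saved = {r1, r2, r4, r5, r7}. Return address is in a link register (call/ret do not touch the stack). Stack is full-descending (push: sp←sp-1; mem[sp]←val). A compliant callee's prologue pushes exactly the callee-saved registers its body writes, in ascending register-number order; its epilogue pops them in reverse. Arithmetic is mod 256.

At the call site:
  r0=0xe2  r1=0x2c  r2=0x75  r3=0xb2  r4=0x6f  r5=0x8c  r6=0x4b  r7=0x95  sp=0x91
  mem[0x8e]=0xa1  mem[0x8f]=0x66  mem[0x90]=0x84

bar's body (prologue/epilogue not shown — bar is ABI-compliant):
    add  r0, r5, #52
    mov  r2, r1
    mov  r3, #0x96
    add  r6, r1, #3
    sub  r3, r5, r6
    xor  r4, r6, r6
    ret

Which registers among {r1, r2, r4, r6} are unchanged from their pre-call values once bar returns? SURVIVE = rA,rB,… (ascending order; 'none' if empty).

SURVIVE = r1,r6

prologue: push r0 → mem[0x90]=0xe2, sp=0x90
prologue: push r3 → mem[0x8f]=0xb2, sp=0x8f
prologue: push r6 → mem[0x8e]=0x4b, sp=0x8e
body[0] add  r0, r5, #52 → r0=0xc0
body[1] mov  r2, r1 → r2=0x2c
body[2] mov  r3, #0x96 → r3=0x96
body[3] add  r6, r1, #3 → r6=0x2f
body[4] sub  r3, r5, r6 → r3=0x5d
body[5] xor  r4, r6, r6 → r4=0x00
epilogue: pop r6=0x4b, sp=0x8f
epilogue: pop r3=0xb2, sp=0x90
epilogue: pop r0=0xe2, sp=0x91
r1: caller-saved, written=False
r2: caller-saved, written=True
r4: caller-saved, written=True
r6: callee-saved, written=True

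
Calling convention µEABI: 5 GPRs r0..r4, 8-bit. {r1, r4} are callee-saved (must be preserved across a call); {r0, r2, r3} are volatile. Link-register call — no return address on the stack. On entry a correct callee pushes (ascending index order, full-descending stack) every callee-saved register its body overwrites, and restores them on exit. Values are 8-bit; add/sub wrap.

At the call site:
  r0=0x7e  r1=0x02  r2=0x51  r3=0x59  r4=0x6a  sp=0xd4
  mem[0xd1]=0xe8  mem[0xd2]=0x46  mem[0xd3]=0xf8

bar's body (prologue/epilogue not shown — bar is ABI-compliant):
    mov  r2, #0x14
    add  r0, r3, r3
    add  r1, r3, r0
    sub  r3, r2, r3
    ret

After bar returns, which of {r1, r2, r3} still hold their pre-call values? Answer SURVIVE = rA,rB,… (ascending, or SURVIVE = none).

SURVIVE = r1

prologue: push r1 -> mem[0xd3]=0x02, sp=0xd3
body[0] mov  r2, #0x14 -> r2=0x14
body[1] add  r0, r3, r3 -> r0=0xb2
body[2] add  r1, r3, r0 -> r1=0x0b
body[3] sub  r3, r2, r3 -> r3=0xbb
epilogue: pop r1=0x02, sp=0xd4
r1: callee-saved, written=True
r2: caller-saved, written=True
r3: caller-saved, written=True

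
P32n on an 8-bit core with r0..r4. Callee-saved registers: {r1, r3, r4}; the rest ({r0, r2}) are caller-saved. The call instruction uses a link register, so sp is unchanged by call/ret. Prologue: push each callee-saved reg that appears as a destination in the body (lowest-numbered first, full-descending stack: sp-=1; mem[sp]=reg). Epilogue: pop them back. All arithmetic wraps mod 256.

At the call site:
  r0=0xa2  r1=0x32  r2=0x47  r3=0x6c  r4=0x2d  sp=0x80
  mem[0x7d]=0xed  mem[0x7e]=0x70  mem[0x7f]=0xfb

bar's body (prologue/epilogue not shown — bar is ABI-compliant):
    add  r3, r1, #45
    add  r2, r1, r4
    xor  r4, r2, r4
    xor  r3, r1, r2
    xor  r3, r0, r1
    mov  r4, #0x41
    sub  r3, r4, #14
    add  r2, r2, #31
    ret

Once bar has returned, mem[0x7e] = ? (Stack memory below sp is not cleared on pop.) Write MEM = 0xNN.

prologue: push r3 -> mem[0x7f]=0x6c, sp=0x7f
prologue: push r4 -> mem[0x7e]=0x2d, sp=0x7e
body[0] add  r3, r1, #45 -> r3=0x5f
body[1] add  r2, r1, r4 -> r2=0x5f
body[2] xor  r4, r2, r4 -> r4=0x72
body[3] xor  r3, r1, r2 -> r3=0x6d
body[4] xor  r3, r0, r1 -> r3=0x90
body[5] mov  r4, #0x41 -> r4=0x41
body[6] sub  r3, r4, #14 -> r3=0x33
body[7] add  r2, r2, #31 -> r2=0x7e
epilogue: pop r4=0x2d, sp=0x7f
epilogue: pop r3=0x6c, sp=0x80
prologue pushed ['r3', 'r4'] at ['0x7f', '0x7e']

MEM = 0x2d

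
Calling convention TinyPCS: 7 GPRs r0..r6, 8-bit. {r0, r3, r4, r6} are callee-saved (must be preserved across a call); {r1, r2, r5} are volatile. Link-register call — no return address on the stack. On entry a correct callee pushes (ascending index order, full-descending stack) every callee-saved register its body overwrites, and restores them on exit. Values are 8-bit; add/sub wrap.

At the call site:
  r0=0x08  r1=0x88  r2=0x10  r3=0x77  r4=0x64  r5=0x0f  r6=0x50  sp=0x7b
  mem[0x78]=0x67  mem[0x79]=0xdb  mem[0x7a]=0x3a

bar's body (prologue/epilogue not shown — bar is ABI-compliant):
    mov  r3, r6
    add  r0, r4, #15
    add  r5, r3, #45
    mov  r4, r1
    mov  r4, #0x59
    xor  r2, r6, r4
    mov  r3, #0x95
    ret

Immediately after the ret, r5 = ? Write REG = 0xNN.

prologue: push r0 → mem[0x7a]=0x08, sp=0x7a
prologue: push r3 → mem[0x79]=0x77, sp=0x79
prologue: push r4 → mem[0x78]=0x64, sp=0x78
body[0] mov  r3, r6 → r3=0x50
body[1] add  r0, r4, #15 → r0=0x73
body[2] add  r5, r3, #45 → r5=0x7d
body[3] mov  r4, r1 → r4=0x88
body[4] mov  r4, #0x59 → r4=0x59
body[5] xor  r2, r6, r4 → r2=0x09
body[6] mov  r3, #0x95 → r3=0x95
epilogue: pop r4=0x64, sp=0x79
epilogue: pop r3=0x77, sp=0x7a
epilogue: pop r0=0x08, sp=0x7b
r5 is caller-saved → body value

REG = 0x7d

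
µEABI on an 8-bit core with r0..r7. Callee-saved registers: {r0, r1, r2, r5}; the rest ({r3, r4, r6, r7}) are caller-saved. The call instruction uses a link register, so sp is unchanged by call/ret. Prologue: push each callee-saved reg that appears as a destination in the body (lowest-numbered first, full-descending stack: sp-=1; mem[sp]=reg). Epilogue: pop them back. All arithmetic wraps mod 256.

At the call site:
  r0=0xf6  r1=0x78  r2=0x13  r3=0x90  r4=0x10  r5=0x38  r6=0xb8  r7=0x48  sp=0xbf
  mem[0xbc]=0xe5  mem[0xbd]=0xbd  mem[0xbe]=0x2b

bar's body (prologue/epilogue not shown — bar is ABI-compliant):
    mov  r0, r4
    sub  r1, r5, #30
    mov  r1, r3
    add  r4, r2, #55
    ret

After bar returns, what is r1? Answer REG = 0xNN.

REG = 0x78

prologue: push r0 -> mem[0xbe]=0xf6, sp=0xbe
prologue: push r1 -> mem[0xbd]=0x78, sp=0xbd
body[0] mov  r0, r4 -> r0=0x10
body[1] sub  r1, r5, #30 -> r1=0x1a
body[2] mov  r1, r3 -> r1=0x90
body[3] add  r4, r2, #55 -> r4=0x4a
epilogue: pop r1=0x78, sp=0xbe
epilogue: pop r0=0xf6, sp=0xbf
r1 is callee-saved -> restored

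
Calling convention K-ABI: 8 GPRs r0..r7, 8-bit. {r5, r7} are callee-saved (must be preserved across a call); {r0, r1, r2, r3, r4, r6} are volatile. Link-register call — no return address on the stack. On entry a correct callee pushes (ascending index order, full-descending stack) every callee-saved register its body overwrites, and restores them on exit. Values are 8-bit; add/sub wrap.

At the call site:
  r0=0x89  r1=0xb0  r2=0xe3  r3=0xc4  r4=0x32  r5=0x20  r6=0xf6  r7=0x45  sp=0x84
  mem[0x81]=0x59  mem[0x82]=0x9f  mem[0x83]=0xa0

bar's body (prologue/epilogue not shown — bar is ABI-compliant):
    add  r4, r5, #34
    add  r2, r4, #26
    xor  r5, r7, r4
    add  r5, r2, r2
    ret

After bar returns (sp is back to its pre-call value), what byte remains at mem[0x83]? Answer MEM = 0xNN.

MEM = 0x20

prologue: push r5 → mem[0x83]=0x20, sp=0x83
body[0] add  r4, r5, #34 → r4=0x42
body[1] add  r2, r4, #26 → r2=0x5c
body[2] xor  r5, r7, r4 → r5=0x07
body[3] add  r5, r2, r2 → r5=0xb8
epilogue: pop r5=0x20, sp=0x84
prologue pushed ['r5'] at ['0x83']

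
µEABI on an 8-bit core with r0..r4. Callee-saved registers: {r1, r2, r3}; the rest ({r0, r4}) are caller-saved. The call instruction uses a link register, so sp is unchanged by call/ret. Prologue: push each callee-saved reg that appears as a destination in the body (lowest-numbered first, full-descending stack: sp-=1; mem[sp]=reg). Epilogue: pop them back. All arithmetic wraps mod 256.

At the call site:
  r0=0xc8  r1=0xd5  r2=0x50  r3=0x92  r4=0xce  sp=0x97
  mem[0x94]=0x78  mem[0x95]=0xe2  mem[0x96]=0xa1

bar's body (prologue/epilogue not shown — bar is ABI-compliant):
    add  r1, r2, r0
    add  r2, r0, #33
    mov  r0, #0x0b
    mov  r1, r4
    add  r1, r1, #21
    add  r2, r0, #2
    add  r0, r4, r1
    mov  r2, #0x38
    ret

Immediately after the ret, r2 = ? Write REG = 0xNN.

prologue: push r1 → mem[0x96]=0xd5, sp=0x96
prologue: push r2 → mem[0x95]=0x50, sp=0x95
body[0] add  r1, r2, r0 → r1=0x18
body[1] add  r2, r0, #33 → r2=0xe9
body[2] mov  r0, #0x0b → r0=0x0b
body[3] mov  r1, r4 → r1=0xce
body[4] add  r1, r1, #21 → r1=0xe3
body[5] add  r2, r0, #2 → r2=0x0d
body[6] add  r0, r4, r1 → r0=0xb1
body[7] mov  r2, #0x38 → r2=0x38
epilogue: pop r2=0x50, sp=0x96
epilogue: pop r1=0xd5, sp=0x97
r2 is callee-saved → restored

REG = 0x50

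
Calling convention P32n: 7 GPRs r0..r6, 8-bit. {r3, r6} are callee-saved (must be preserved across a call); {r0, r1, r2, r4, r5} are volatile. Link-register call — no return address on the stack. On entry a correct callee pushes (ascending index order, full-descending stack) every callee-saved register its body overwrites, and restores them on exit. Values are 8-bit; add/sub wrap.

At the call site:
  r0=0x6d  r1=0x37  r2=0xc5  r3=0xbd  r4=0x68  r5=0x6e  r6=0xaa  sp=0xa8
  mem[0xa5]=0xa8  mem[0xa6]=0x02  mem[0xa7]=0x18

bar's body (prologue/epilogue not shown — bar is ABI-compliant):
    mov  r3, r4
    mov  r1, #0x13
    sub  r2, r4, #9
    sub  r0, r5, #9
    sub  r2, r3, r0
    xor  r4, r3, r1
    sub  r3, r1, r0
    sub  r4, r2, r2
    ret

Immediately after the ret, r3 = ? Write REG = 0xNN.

prologue: push r3 -> mem[0xa7]=0xbd, sp=0xa7
body[0] mov  r3, r4 -> r3=0x68
body[1] mov  r1, #0x13 -> r1=0x13
body[2] sub  r2, r4, #9 -> r2=0x5f
body[3] sub  r0, r5, #9 -> r0=0x65
body[4] sub  r2, r3, r0 -> r2=0x03
body[5] xor  r4, r3, r1 -> r4=0x7b
body[6] sub  r3, r1, r0 -> r3=0xae
body[7] sub  r4, r2, r2 -> r4=0x00
epilogue: pop r3=0xbd, sp=0xa8
r3 is callee-saved -> restored

REG = 0xbd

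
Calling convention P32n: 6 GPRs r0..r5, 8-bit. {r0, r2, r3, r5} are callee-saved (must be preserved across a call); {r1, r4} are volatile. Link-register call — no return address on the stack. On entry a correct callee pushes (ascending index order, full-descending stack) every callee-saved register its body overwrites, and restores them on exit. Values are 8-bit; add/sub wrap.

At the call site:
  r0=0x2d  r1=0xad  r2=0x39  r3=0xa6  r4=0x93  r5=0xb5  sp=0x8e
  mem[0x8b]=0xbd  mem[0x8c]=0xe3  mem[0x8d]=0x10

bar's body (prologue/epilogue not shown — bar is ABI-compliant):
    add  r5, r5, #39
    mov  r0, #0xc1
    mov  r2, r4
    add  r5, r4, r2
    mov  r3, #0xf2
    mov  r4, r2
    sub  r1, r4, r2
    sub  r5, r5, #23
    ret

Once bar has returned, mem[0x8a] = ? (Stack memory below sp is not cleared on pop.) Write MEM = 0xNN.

prologue: push r0 → mem[0x8d]=0x2d, sp=0x8d
prologue: push r2 → mem[0x8c]=0x39, sp=0x8c
prologue: push r3 → mem[0x8b]=0xa6, sp=0x8b
prologue: push r5 → mem[0x8a]=0xb5, sp=0x8a
body[0] add  r5, r5, #39 → r5=0xdc
body[1] mov  r0, #0xc1 → r0=0xc1
body[2] mov  r2, r4 → r2=0x93
body[3] add  r5, r4, r2 → r5=0x26
body[4] mov  r3, #0xf2 → r3=0xf2
body[5] mov  r4, r2 → r4=0x93
body[6] sub  r1, r4, r2 → r1=0x00
body[7] sub  r5, r5, #23 → r5=0x0f
epilogue: pop r5=0xb5, sp=0x8b
epilogue: pop r3=0xa6, sp=0x8c
epilogue: pop r2=0x39, sp=0x8d
epilogue: pop r0=0x2d, sp=0x8e
prologue pushed ['r0', 'r2', 'r3', 'r5'] at ['0x8d', '0x8c', '0x8b', '0x8a']

MEM = 0xb5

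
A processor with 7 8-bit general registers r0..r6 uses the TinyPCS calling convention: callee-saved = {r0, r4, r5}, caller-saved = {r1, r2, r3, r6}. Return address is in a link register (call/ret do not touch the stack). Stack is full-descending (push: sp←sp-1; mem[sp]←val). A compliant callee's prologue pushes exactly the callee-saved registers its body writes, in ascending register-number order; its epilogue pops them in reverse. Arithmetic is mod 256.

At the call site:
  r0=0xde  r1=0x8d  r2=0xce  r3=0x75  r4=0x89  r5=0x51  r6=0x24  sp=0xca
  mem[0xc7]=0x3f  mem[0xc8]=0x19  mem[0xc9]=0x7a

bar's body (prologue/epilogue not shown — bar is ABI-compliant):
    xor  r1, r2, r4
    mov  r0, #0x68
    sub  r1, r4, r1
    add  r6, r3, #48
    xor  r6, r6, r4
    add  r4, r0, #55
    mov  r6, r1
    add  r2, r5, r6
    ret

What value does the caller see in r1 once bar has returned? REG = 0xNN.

REG = 0x42

prologue: push r0 -> mem[0xc9]=0xde, sp=0xc9
prologue: push r4 -> mem[0xc8]=0x89, sp=0xc8
body[0] xor  r1, r2, r4 -> r1=0x47
body[1] mov  r0, #0x68 -> r0=0x68
body[2] sub  r1, r4, r1 -> r1=0x42
body[3] add  r6, r3, #48 -> r6=0xa5
body[4] xor  r6, r6, r4 -> r6=0x2c
body[5] add  r4, r0, #55 -> r4=0x9f
body[6] mov  r6, r1 -> r6=0x42
body[7] add  r2, r5, r6 -> r2=0x93
epilogue: pop r4=0x89, sp=0xc9
epilogue: pop r0=0xde, sp=0xca
r1 is caller-saved -> body value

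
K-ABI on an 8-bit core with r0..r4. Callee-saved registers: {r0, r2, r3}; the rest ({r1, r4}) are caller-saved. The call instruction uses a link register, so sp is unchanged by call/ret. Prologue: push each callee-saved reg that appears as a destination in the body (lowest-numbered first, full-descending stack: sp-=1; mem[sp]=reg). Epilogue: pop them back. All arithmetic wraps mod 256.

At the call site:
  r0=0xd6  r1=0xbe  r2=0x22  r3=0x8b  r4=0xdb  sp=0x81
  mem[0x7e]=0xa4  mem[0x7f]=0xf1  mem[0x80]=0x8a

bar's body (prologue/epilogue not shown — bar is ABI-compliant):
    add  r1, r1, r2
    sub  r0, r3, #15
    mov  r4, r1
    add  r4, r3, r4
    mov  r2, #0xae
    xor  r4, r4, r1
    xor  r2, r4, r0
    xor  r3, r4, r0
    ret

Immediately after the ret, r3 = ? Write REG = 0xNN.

REG = 0x8b

prologue: push r0 → mem[0x80]=0xd6, sp=0x80
prologue: push r2 → mem[0x7f]=0x22, sp=0x7f
prologue: push r3 → mem[0x7e]=0x8b, sp=0x7e
body[0] add  r1, r1, r2 → r1=0xe0
body[1] sub  r0, r3, #15 → r0=0x7c
body[2] mov  r4, r1 → r4=0xe0
body[3] add  r4, r3, r4 → r4=0x6b
body[4] mov  r2, #0xae → r2=0xae
body[5] xor  r4, r4, r1 → r4=0x8b
body[6] xor  r2, r4, r0 → r2=0xf7
body[7] xor  r3, r4, r0 → r3=0xf7
epilogue: pop r3=0x8b, sp=0x7f
epilogue: pop r2=0x22, sp=0x80
epilogue: pop r0=0xd6, sp=0x81
r3 is callee-saved → restored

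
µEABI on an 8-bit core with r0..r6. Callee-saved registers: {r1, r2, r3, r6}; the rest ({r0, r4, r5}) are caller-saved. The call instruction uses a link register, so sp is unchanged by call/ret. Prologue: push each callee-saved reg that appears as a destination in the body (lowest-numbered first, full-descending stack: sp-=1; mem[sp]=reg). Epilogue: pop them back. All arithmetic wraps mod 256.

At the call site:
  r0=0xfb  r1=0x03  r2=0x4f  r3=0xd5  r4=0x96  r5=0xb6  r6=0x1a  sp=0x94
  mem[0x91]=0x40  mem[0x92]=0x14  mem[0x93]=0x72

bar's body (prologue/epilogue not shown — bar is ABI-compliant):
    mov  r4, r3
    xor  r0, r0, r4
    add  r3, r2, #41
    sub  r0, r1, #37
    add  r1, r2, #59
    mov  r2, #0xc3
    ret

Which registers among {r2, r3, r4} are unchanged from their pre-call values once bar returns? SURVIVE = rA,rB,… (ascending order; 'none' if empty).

prologue: push r1 -> mem[0x93]=0x03, sp=0x93
prologue: push r2 -> mem[0x92]=0x4f, sp=0x92
prologue: push r3 -> mem[0x91]=0xd5, sp=0x91
body[0] mov  r4, r3 -> r4=0xd5
body[1] xor  r0, r0, r4 -> r0=0x2e
body[2] add  r3, r2, #41 -> r3=0x78
body[3] sub  r0, r1, #37 -> r0=0xde
body[4] add  r1, r2, #59 -> r1=0x8a
body[5] mov  r2, #0xc3 -> r2=0xc3
epilogue: pop r3=0xd5, sp=0x92
epilogue: pop r2=0x4f, sp=0x93
epilogue: pop r1=0x03, sp=0x94
r2: callee-saved, written=True
r3: callee-saved, written=True
r4: caller-saved, written=True

SURVIVE = r2,r3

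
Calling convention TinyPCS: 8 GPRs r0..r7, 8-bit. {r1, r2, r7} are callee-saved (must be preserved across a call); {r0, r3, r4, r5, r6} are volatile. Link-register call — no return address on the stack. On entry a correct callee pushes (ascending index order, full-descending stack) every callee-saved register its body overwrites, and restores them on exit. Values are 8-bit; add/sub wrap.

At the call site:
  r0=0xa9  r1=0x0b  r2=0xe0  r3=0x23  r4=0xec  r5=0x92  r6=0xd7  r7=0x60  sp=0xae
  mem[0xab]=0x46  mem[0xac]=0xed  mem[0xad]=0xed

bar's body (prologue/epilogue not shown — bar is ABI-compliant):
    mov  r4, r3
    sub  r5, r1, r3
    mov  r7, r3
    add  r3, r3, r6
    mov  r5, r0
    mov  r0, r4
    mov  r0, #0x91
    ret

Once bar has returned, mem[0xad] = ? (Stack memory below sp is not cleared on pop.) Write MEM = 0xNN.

MEM = 0x60

prologue: push r7 -> mem[0xad]=0x60, sp=0xad
body[0] mov  r4, r3 -> r4=0x23
body[1] sub  r5, r1, r3 -> r5=0xe8
body[2] mov  r7, r3 -> r7=0x23
body[3] add  r3, r3, r6 -> r3=0xfa
body[4] mov  r5, r0 -> r5=0xa9
body[5] mov  r0, r4 -> r0=0x23
body[6] mov  r0, #0x91 -> r0=0x91
epilogue: pop r7=0x60, sp=0xae
prologue pushed ['r7'] at ['0xad']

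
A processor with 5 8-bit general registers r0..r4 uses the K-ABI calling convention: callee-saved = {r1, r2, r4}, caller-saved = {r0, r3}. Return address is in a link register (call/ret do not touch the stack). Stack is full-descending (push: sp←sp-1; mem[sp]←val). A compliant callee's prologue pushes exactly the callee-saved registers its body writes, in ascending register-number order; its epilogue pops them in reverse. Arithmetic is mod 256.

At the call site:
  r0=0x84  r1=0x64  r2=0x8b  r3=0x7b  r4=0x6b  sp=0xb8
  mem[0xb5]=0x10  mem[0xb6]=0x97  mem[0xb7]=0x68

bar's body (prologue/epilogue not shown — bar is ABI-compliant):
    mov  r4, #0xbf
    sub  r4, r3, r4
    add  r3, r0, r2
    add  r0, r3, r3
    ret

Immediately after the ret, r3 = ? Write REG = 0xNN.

prologue: push r4 → mem[0xb7]=0x6b, sp=0xb7
body[0] mov  r4, #0xbf → r4=0xbf
body[1] sub  r4, r3, r4 → r4=0xbc
body[2] add  r3, r0, r2 → r3=0x0f
body[3] add  r0, r3, r3 → r0=0x1e
epilogue: pop r4=0x6b, sp=0xb8
r3 is caller-saved → body value

REG = 0x0f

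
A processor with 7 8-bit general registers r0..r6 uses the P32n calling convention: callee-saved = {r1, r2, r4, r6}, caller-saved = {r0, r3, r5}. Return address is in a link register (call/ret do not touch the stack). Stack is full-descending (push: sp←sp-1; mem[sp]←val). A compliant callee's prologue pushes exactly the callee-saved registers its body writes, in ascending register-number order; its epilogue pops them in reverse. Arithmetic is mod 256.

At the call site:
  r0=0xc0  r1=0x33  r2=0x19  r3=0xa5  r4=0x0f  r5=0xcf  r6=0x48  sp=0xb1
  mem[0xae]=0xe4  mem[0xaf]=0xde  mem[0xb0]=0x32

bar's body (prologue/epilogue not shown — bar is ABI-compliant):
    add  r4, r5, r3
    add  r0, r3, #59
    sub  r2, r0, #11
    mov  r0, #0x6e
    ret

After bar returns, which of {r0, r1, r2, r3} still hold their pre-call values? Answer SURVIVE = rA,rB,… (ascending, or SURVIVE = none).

SURVIVE = r1,r2,r3

prologue: push r2 → mem[0xb0]=0x19, sp=0xb0
prologue: push r4 → mem[0xaf]=0x0f, sp=0xaf
body[0] add  r4, r5, r3 → r4=0x74
body[1] add  r0, r3, #59 → r0=0xe0
body[2] sub  r2, r0, #11 → r2=0xd5
body[3] mov  r0, #0x6e → r0=0x6e
epilogue: pop r4=0x0f, sp=0xb0
epilogue: pop r2=0x19, sp=0xb1
r0: caller-saved, written=True
r1: callee-saved, written=False
r2: callee-saved, written=True
r3: caller-saved, written=False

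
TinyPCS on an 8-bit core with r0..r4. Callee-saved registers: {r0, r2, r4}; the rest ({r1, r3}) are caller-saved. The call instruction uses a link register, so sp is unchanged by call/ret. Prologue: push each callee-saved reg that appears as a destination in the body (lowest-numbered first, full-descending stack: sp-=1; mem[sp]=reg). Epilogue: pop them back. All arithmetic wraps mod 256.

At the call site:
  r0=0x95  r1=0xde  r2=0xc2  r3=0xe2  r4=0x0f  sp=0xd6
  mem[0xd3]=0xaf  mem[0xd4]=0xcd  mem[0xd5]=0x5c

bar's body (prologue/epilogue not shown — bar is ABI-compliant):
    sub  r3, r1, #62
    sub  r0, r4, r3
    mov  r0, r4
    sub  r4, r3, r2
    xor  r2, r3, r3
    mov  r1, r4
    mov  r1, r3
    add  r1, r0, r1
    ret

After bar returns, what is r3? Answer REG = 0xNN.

prologue: push r0 → mem[0xd5]=0x95, sp=0xd5
prologue: push r2 → mem[0xd4]=0xc2, sp=0xd4
prologue: push r4 → mem[0xd3]=0x0f, sp=0xd3
body[0] sub  r3, r1, #62 → r3=0xa0
body[1] sub  r0, r4, r3 → r0=0x6f
body[2] mov  r0, r4 → r0=0x0f
body[3] sub  r4, r3, r2 → r4=0xde
body[4] xor  r2, r3, r3 → r2=0x00
body[5] mov  r1, r4 → r1=0xde
body[6] mov  r1, r3 → r1=0xa0
body[7] add  r1, r0, r1 → r1=0xaf
epilogue: pop r4=0x0f, sp=0xd4
epilogue: pop r2=0xc2, sp=0xd5
epilogue: pop r0=0x95, sp=0xd6
r3 is caller-saved → body value

REG = 0xa0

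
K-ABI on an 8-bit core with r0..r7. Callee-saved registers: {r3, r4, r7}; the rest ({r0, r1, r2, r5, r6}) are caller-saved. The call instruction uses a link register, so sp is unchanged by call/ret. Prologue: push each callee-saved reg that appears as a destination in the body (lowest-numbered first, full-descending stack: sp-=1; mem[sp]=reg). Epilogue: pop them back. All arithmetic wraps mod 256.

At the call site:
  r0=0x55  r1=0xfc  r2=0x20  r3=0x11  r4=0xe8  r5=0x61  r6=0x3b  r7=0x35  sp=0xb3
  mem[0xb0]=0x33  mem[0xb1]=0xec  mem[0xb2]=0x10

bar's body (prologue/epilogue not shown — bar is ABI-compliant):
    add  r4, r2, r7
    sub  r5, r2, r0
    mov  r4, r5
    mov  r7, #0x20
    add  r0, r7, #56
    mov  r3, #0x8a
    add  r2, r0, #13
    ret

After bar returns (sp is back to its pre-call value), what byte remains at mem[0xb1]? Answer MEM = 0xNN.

MEM = 0xe8

prologue: push r3 -> mem[0xb2]=0x11, sp=0xb2
prologue: push r4 -> mem[0xb1]=0xe8, sp=0xb1
prologue: push r7 -> mem[0xb0]=0x35, sp=0xb0
body[0] add  r4, r2, r7 -> r4=0x55
body[1] sub  r5, r2, r0 -> r5=0xcb
body[2] mov  r4, r5 -> r4=0xcb
body[3] mov  r7, #0x20 -> r7=0x20
body[4] add  r0, r7, #56 -> r0=0x58
body[5] mov  r3, #0x8a -> r3=0x8a
body[6] add  r2, r0, #13 -> r2=0x65
epilogue: pop r7=0x35, sp=0xb1
epilogue: pop r4=0xe8, sp=0xb2
epilogue: pop r3=0x11, sp=0xb3
prologue pushed ['r3', 'r4', 'r7'] at ['0xb2', '0xb1', '0xb0']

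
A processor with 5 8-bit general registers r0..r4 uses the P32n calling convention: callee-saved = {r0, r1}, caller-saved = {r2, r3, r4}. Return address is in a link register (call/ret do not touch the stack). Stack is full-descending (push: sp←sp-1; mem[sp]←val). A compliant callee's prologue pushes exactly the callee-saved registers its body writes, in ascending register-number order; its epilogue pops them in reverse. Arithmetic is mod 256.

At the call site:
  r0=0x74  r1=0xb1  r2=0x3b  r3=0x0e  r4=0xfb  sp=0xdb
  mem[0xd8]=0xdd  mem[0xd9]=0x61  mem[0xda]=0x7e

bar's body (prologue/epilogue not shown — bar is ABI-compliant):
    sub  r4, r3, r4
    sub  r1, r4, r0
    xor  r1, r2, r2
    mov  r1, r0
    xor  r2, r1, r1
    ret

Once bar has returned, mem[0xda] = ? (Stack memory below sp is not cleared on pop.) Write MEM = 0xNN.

prologue: push r1 -> mem[0xda]=0xb1, sp=0xda
body[0] sub  r4, r3, r4 -> r4=0x13
body[1] sub  r1, r4, r0 -> r1=0x9f
body[2] xor  r1, r2, r2 -> r1=0x00
body[3] mov  r1, r0 -> r1=0x74
body[4] xor  r2, r1, r1 -> r2=0x00
epilogue: pop r1=0xb1, sp=0xdb
prologue pushed ['r1'] at ['0xda']

MEM = 0xb1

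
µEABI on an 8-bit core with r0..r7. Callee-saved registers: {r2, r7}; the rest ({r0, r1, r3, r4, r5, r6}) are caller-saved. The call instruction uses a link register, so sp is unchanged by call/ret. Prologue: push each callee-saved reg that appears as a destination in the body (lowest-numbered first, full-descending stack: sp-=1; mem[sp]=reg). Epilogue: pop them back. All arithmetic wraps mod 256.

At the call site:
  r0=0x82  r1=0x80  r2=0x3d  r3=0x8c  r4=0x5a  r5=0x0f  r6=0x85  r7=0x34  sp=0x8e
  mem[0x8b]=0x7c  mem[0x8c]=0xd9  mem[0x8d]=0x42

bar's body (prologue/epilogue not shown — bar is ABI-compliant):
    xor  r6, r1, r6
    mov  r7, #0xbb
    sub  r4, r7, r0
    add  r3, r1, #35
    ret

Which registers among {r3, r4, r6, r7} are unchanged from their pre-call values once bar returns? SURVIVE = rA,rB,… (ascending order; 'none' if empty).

SURVIVE = r7

prologue: push r7 → mem[0x8d]=0x34, sp=0x8d
body[0] xor  r6, r1, r6 → r6=0x05
body[1] mov  r7, #0xbb → r7=0xbb
body[2] sub  r4, r7, r0 → r4=0x39
body[3] add  r3, r1, #35 → r3=0xa3
epilogue: pop r7=0x34, sp=0x8e
r3: caller-saved, written=True
r4: caller-saved, written=True
r6: caller-saved, written=True
r7: callee-saved, written=True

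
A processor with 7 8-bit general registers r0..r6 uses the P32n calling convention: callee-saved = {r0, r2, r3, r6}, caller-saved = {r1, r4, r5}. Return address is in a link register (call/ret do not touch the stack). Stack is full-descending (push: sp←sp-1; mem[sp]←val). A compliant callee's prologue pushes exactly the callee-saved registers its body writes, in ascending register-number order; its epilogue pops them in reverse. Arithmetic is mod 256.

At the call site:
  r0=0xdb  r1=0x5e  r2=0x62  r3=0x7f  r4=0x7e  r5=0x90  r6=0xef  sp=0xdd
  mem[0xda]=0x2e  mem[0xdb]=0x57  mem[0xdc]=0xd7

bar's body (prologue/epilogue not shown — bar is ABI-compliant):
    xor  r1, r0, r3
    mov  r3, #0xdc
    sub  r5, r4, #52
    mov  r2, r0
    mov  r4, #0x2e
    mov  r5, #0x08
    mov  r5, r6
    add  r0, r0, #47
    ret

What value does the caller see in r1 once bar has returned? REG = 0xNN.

prologue: push r0 -> mem[0xdc]=0xdb, sp=0xdc
prologue: push r2 -> mem[0xdb]=0x62, sp=0xdb
prologue: push r3 -> mem[0xda]=0x7f, sp=0xda
body[0] xor  r1, r0, r3 -> r1=0xa4
body[1] mov  r3, #0xdc -> r3=0xdc
body[2] sub  r5, r4, #52 -> r5=0x4a
body[3] mov  r2, r0 -> r2=0xdb
body[4] mov  r4, #0x2e -> r4=0x2e
body[5] mov  r5, #0x08 -> r5=0x08
body[6] mov  r5, r6 -> r5=0xef
body[7] add  r0, r0, #47 -> r0=0x0a
epilogue: pop r3=0x7f, sp=0xdb
epilogue: pop r2=0x62, sp=0xdc
epilogue: pop r0=0xdb, sp=0xdd
r1 is caller-saved -> body value

REG = 0xa4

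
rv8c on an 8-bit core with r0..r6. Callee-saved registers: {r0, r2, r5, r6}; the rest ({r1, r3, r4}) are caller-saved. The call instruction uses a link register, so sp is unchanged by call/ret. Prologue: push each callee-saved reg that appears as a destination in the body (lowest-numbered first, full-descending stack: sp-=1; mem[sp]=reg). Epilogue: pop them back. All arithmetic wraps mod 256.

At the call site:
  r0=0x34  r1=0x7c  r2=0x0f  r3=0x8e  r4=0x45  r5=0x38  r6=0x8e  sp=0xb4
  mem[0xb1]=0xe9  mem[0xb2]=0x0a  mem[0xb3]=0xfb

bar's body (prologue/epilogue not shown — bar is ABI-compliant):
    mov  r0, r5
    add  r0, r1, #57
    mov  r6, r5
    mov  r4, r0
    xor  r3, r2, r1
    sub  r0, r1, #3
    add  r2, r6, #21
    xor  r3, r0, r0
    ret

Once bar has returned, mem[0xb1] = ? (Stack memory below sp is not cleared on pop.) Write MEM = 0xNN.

prologue: push r0 → mem[0xb3]=0x34, sp=0xb3
prologue: push r2 → mem[0xb2]=0x0f, sp=0xb2
prologue: push r6 → mem[0xb1]=0x8e, sp=0xb1
body[0] mov  r0, r5 → r0=0x38
body[1] add  r0, r1, #57 → r0=0xb5
body[2] mov  r6, r5 → r6=0x38
body[3] mov  r4, r0 → r4=0xb5
body[4] xor  r3, r2, r1 → r3=0x73
body[5] sub  r0, r1, #3 → r0=0x79
body[6] add  r2, r6, #21 → r2=0x4d
body[7] xor  r3, r0, r0 → r3=0x00
epilogue: pop r6=0x8e, sp=0xb2
epilogue: pop r2=0x0f, sp=0xb3
epilogue: pop r0=0x34, sp=0xb4
prologue pushed ['r0', 'r2', 'r6'] at ['0xb3', '0xb2', '0xb1']

MEM = 0x8e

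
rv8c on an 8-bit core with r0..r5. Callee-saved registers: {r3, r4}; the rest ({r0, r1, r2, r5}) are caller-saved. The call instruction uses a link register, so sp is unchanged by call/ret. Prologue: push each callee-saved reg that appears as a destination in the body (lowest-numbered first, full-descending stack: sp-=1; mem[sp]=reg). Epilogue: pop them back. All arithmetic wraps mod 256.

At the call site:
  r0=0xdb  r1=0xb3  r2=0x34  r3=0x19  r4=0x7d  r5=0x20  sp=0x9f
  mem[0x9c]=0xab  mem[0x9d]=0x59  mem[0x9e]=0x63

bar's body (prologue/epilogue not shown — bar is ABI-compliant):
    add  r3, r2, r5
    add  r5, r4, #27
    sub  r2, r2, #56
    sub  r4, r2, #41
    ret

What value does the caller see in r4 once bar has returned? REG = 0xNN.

REG = 0x7d

prologue: push r3 → mem[0x9e]=0x19, sp=0x9e
prologue: push r4 → mem[0x9d]=0x7d, sp=0x9d
body[0] add  r3, r2, r5 → r3=0x54
body[1] add  r5, r4, #27 → r5=0x98
body[2] sub  r2, r2, #56 → r2=0xfc
body[3] sub  r4, r2, #41 → r4=0xd3
epilogue: pop r4=0x7d, sp=0x9e
epilogue: pop r3=0x19, sp=0x9f
r4 is callee-saved → restored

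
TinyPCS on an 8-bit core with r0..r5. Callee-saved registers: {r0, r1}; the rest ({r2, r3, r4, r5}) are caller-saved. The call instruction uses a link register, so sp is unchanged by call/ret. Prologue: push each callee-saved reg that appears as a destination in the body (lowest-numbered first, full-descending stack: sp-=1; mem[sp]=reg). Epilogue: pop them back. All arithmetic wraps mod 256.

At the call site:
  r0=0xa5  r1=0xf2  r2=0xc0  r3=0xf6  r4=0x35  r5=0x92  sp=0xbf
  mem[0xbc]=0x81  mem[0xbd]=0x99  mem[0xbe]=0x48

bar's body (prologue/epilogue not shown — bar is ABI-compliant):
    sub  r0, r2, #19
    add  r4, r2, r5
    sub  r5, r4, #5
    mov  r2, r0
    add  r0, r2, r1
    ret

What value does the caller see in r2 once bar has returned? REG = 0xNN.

REG = 0xad

prologue: push r0 → mem[0xbe]=0xa5, sp=0xbe
body[0] sub  r0, r2, #19 → r0=0xad
body[1] add  r4, r2, r5 → r4=0x52
body[2] sub  r5, r4, #5 → r5=0x4d
body[3] mov  r2, r0 → r2=0xad
body[4] add  r0, r2, r1 → r0=0x9f
epilogue: pop r0=0xa5, sp=0xbf
r2 is caller-saved → body value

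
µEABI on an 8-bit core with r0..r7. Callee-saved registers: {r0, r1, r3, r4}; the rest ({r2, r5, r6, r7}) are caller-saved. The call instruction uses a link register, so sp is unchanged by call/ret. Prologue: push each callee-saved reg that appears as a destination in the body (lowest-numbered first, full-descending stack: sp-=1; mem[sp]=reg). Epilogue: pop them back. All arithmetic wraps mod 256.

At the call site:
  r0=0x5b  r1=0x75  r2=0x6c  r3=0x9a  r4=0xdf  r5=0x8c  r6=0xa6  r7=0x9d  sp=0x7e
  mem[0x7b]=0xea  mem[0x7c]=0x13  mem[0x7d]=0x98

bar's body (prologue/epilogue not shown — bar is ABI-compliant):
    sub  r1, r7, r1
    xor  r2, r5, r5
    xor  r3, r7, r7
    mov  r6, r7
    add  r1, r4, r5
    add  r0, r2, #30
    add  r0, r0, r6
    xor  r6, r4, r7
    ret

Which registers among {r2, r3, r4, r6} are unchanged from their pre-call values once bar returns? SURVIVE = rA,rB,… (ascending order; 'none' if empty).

prologue: push r0 → mem[0x7d]=0x5b, sp=0x7d
prologue: push r1 → mem[0x7c]=0x75, sp=0x7c
prologue: push r3 → mem[0x7b]=0x9a, sp=0x7b
body[0] sub  r1, r7, r1 → r1=0x28
body[1] xor  r2, r5, r5 → r2=0x00
body[2] xor  r3, r7, r7 → r3=0x00
body[3] mov  r6, r7 → r6=0x9d
body[4] add  r1, r4, r5 → r1=0x6b
body[5] add  r0, r2, #30 → r0=0x1e
body[6] add  r0, r0, r6 → r0=0xbb
body[7] xor  r6, r4, r7 → r6=0x42
epilogue: pop r3=0x9a, sp=0x7c
epilogue: pop r1=0x75, sp=0x7d
epilogue: pop r0=0x5b, sp=0x7e
r2: caller-saved, written=True
r3: callee-saved, written=True
r4: callee-saved, written=False
r6: caller-saved, written=True

SURVIVE = r3,r4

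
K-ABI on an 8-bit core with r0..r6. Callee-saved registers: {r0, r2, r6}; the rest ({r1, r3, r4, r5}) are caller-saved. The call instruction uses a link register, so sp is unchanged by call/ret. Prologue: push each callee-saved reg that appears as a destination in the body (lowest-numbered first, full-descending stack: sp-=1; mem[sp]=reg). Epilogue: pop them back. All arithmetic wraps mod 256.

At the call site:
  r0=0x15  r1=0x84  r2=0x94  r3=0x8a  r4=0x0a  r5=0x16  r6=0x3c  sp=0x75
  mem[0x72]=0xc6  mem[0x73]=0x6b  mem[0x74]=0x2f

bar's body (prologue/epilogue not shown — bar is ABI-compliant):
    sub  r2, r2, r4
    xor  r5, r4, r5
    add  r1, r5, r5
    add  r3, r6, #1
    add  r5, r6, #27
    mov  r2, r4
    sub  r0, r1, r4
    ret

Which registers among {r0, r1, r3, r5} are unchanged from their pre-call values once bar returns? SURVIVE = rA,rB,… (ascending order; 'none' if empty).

prologue: push r0 -> mem[0x74]=0x15, sp=0x74
prologue: push r2 -> mem[0x73]=0x94, sp=0x73
body[0] sub  r2, r2, r4 -> r2=0x8a
body[1] xor  r5, r4, r5 -> r5=0x1c
body[2] add  r1, r5, r5 -> r1=0x38
body[3] add  r3, r6, #1 -> r3=0x3d
body[4] add  r5, r6, #27 -> r5=0x57
body[5] mov  r2, r4 -> r2=0x0a
body[6] sub  r0, r1, r4 -> r0=0x2e
epilogue: pop r2=0x94, sp=0x74
epilogue: pop r0=0x15, sp=0x75
r0: callee-saved, written=True
r1: caller-saved, written=True
r3: caller-saved, written=True
r5: caller-saved, written=True

SURVIVE = r0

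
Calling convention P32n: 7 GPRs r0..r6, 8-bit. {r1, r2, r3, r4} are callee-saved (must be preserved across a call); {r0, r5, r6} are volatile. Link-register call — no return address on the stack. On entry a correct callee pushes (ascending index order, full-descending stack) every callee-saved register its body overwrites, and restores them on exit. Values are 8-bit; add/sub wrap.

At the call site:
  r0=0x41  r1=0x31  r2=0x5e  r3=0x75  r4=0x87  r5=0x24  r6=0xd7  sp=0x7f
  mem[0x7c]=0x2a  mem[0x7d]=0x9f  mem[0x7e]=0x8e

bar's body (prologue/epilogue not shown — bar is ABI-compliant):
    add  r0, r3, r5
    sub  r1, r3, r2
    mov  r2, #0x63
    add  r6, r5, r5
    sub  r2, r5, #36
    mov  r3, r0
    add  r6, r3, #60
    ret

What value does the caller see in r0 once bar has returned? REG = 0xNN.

REG = 0x99

prologue: push r1 → mem[0x7e]=0x31, sp=0x7e
prologue: push r2 → mem[0x7d]=0x5e, sp=0x7d
prologue: push r3 → mem[0x7c]=0x75, sp=0x7c
body[0] add  r0, r3, r5 → r0=0x99
body[1] sub  r1, r3, r2 → r1=0x17
body[2] mov  r2, #0x63 → r2=0x63
body[3] add  r6, r5, r5 → r6=0x48
body[4] sub  r2, r5, #36 → r2=0x00
body[5] mov  r3, r0 → r3=0x99
body[6] add  r6, r3, #60 → r6=0xd5
epilogue: pop r3=0x75, sp=0x7d
epilogue: pop r2=0x5e, sp=0x7e
epilogue: pop r1=0x31, sp=0x7f
r0 is caller-saved → body value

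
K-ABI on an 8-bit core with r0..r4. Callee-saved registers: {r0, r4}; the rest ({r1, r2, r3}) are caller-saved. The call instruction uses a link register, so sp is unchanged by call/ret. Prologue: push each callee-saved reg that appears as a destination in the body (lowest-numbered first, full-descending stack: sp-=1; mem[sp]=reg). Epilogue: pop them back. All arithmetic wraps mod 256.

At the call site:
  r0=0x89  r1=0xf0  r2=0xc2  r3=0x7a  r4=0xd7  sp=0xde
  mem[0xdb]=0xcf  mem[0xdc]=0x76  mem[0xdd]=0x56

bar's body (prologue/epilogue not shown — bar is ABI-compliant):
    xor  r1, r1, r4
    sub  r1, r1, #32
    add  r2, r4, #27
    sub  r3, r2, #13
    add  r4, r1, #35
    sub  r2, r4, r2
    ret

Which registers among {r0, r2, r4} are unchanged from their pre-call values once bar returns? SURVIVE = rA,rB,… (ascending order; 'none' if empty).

prologue: push r4 -> mem[0xdd]=0xd7, sp=0xdd
body[0] xor  r1, r1, r4 -> r1=0x27
body[1] sub  r1, r1, #32 -> r1=0x07
body[2] add  r2, r4, #27 -> r2=0xf2
body[3] sub  r3, r2, #13 -> r3=0xe5
body[4] add  r4, r1, #35 -> r4=0x2a
body[5] sub  r2, r4, r2 -> r2=0x38
epilogue: pop r4=0xd7, sp=0xde
r0: callee-saved, written=False
r2: caller-saved, written=True
r4: callee-saved, written=True

SURVIVE = r0,r4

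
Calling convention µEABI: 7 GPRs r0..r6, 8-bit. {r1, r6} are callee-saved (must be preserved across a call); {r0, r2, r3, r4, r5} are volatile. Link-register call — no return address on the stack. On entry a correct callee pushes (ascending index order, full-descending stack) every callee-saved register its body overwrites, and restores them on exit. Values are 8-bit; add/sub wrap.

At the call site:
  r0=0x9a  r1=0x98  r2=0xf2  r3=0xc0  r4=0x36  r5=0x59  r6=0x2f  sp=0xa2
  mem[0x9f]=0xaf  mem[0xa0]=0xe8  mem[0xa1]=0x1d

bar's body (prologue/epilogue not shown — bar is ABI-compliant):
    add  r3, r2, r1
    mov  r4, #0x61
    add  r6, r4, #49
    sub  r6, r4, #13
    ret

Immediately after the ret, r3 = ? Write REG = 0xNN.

prologue: push r6 → mem[0xa1]=0x2f, sp=0xa1
body[0] add  r3, r2, r1 → r3=0x8a
body[1] mov  r4, #0x61 → r4=0x61
body[2] add  r6, r4, #49 → r6=0x92
body[3] sub  r6, r4, #13 → r6=0x54
epilogue: pop r6=0x2f, sp=0xa2
r3 is caller-saved → body value

REG = 0x8a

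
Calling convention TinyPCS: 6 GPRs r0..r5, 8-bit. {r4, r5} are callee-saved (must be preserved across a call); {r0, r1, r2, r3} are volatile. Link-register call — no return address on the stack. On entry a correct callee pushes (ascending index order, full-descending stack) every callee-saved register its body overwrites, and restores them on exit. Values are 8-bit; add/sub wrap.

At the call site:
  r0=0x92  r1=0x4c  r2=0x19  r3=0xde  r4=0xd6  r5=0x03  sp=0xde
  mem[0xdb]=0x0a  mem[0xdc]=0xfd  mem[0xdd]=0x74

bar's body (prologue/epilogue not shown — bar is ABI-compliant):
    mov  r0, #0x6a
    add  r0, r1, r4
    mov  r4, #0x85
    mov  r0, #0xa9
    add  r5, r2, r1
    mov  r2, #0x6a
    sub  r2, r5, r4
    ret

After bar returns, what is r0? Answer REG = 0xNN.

REG = 0xa9

prologue: push r4 -> mem[0xdd]=0xd6, sp=0xdd
prologue: push r5 -> mem[0xdc]=0x03, sp=0xdc
body[0] mov  r0, #0x6a -> r0=0x6a
body[1] add  r0, r1, r4 -> r0=0x22
body[2] mov  r4, #0x85 -> r4=0x85
body[3] mov  r0, #0xa9 -> r0=0xa9
body[4] add  r5, r2, r1 -> r5=0x65
body[5] mov  r2, #0x6a -> r2=0x6a
body[6] sub  r2, r5, r4 -> r2=0xe0
epilogue: pop r5=0x03, sp=0xdd
epilogue: pop r4=0xd6, sp=0xde
r0 is caller-saved -> body value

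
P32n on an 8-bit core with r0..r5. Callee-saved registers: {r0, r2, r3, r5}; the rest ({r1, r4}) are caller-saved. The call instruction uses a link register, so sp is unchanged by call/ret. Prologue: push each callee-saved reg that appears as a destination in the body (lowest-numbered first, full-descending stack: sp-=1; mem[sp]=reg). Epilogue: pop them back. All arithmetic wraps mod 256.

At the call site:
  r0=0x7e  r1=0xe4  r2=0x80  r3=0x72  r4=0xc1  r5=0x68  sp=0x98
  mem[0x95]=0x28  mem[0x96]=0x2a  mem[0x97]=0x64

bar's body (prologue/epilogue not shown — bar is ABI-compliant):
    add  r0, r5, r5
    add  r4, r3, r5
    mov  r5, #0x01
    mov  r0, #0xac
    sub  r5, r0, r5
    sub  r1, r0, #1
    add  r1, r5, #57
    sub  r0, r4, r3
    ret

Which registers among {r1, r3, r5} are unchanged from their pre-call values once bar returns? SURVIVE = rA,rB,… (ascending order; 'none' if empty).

prologue: push r0 -> mem[0x97]=0x7e, sp=0x97
prologue: push r5 -> mem[0x96]=0x68, sp=0x96
body[0] add  r0, r5, r5 -> r0=0xd0
body[1] add  r4, r3, r5 -> r4=0xda
body[2] mov  r5, #0x01 -> r5=0x01
body[3] mov  r0, #0xac -> r0=0xac
body[4] sub  r5, r0, r5 -> r5=0xab
body[5] sub  r1, r0, #1 -> r1=0xab
body[6] add  r1, r5, #57 -> r1=0xe4
body[7] sub  r0, r4, r3 -> r0=0x68
epilogue: pop r5=0x68, sp=0x97
epilogue: pop r0=0x7e, sp=0x98
r1: caller-saved, written=True
r3: callee-saved, written=False
r5: callee-saved, written=True

SURVIVE = r1,r3,r5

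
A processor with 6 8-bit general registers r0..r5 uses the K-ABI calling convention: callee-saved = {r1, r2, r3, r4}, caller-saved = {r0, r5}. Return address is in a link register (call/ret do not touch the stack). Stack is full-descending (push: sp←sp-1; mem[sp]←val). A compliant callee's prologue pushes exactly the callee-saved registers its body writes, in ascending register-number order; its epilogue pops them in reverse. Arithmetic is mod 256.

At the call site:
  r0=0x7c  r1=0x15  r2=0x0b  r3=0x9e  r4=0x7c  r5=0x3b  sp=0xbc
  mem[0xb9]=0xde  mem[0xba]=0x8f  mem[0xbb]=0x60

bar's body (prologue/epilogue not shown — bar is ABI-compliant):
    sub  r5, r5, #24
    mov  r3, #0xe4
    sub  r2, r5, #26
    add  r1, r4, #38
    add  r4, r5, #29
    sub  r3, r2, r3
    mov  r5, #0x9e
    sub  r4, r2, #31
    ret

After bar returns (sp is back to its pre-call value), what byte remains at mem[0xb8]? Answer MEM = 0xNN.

MEM = 0x7c

prologue: push r1 -> mem[0xbb]=0x15, sp=0xbb
prologue: push r2 -> mem[0xba]=0x0b, sp=0xba
prologue: push r3 -> mem[0xb9]=0x9e, sp=0xb9
prologue: push r4 -> mem[0xb8]=0x7c, sp=0xb8
body[0] sub  r5, r5, #24 -> r5=0x23
body[1] mov  r3, #0xe4 -> r3=0xe4
body[2] sub  r2, r5, #26 -> r2=0x09
body[3] add  r1, r4, #38 -> r1=0xa2
body[4] add  r4, r5, #29 -> r4=0x40
body[5] sub  r3, r2, r3 -> r3=0x25
body[6] mov  r5, #0x9e -> r5=0x9e
body[7] sub  r4, r2, #31 -> r4=0xea
epilogue: pop r4=0x7c, sp=0xb9
epilogue: pop r3=0x9e, sp=0xba
epilogue: pop r2=0x0b, sp=0xbb
epilogue: pop r1=0x15, sp=0xbc
prologue pushed ['r1', 'r2', 'r3', 'r4'] at ['0xbb', '0xba', '0xb9', '0xb8']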